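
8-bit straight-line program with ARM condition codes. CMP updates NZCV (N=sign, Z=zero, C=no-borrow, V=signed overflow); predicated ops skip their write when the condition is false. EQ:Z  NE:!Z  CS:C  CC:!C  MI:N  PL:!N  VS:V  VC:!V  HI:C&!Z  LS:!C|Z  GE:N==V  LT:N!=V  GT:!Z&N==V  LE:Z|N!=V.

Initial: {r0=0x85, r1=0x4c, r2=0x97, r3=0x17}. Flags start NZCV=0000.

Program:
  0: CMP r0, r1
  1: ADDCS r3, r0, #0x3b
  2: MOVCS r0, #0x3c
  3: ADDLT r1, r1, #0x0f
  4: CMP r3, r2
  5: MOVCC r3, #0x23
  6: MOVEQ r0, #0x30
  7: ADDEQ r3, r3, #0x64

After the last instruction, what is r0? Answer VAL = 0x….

VAL = 0x3c

[0] flags=0011 → (cmp)
[1] flags=0011 CS?T → r3=0xc0
[2] flags=0011 CS?T → r0=0x3c
[3] flags=0011 LT?T → r1=0x5b
[4] flags=0010 → (cmp)
[5] flags=0010 CC?F → skip
[6] flags=0010 EQ?F → skip
[7] flags=0010 EQ?F → skip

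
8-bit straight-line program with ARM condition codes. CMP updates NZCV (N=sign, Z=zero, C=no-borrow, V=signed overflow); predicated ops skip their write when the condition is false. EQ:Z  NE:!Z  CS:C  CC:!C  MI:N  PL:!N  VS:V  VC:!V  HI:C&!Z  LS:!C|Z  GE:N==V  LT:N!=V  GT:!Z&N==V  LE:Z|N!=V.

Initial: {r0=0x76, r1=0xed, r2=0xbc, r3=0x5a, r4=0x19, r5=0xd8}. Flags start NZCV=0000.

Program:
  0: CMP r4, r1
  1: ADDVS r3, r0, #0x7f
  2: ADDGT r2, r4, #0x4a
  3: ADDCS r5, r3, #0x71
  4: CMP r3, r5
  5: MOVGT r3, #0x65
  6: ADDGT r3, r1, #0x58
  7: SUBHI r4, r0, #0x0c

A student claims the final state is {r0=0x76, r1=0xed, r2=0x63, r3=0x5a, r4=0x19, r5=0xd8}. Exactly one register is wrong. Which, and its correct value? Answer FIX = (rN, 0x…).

FIX = (r3, 0x45)

[0] flags=0000 → (cmp)
[1] flags=0000 VS?F → skip
[2] flags=0000 GT?T → r2=0x63
[3] flags=0000 CS?F → skip
[4] flags=1001 → (cmp)
[5] flags=1001 GT?T → r3=0x65
[6] flags=1001 GT?T → r3=0x45
[7] flags=1001 HI?F → skip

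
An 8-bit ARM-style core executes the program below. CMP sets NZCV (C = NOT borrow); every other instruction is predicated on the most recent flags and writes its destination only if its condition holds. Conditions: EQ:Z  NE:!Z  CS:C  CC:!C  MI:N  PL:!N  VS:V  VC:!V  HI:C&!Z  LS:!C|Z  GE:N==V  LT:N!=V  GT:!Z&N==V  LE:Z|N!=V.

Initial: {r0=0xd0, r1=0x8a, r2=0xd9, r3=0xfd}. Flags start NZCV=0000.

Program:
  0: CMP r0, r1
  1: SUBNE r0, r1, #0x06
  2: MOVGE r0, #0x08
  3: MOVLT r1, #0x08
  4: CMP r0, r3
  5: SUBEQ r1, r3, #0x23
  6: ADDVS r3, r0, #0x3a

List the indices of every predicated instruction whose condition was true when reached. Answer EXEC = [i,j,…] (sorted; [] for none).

[0] flags=0010 → (cmp)
[1] flags=0010 NE?T → r0=0x84
[2] flags=0010 GE?T → r0=0x08
[3] flags=0010 LT?F → skip
[4] flags=0000 → (cmp)
[5] flags=0000 EQ?F → skip
[6] flags=0000 VS?F → skip

EXEC = [1,2]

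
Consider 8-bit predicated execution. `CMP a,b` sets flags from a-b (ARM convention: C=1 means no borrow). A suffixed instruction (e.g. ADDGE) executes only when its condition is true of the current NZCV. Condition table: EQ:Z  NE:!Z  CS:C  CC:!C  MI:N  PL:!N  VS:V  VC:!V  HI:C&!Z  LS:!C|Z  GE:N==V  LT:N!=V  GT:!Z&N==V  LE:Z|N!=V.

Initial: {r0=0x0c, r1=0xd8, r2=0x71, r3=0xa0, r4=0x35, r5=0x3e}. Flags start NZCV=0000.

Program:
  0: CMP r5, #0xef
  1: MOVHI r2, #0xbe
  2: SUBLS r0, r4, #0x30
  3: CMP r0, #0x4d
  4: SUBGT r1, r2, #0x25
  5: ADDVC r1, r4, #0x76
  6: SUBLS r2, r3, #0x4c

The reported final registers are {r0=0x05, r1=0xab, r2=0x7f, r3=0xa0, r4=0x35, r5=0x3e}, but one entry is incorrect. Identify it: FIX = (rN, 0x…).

FIX = (r2, 0x54)

0: ✓ CMP  NZCV=0000
1: · MOVHI
2: ✓ SUBLS  r0←0x05
3: ✓ CMP  NZCV=1000
4: · SUBGT
5: ✓ ADDVC  r1←0xab
6: ✓ SUBLS  r2←0x54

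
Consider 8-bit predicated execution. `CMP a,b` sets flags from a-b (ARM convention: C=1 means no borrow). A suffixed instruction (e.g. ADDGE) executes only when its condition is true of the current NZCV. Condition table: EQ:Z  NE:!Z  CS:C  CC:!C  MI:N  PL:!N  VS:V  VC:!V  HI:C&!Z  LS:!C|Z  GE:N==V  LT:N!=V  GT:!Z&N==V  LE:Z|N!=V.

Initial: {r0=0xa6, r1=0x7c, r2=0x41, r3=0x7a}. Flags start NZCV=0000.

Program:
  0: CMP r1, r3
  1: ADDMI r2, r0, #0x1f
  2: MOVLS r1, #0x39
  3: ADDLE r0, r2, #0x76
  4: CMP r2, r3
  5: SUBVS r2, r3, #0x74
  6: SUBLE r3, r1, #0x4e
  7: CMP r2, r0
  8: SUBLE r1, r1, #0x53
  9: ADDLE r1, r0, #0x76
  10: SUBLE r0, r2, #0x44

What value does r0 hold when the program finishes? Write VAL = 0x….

VAL = 0xa6

[0] flags=0010 → (cmp)
[1] flags=0010 MI?F → skip
[2] flags=0010 LS?F → skip
[3] flags=0010 LE?F → skip
[4] flags=1000 → (cmp)
[5] flags=1000 VS?F → skip
[6] flags=1000 LE?T → r3=0x2e
[7] flags=1001 → (cmp)
[8] flags=1001 LE?F → skip
[9] flags=1001 LE?F → skip
[10] flags=1001 LE?F → skip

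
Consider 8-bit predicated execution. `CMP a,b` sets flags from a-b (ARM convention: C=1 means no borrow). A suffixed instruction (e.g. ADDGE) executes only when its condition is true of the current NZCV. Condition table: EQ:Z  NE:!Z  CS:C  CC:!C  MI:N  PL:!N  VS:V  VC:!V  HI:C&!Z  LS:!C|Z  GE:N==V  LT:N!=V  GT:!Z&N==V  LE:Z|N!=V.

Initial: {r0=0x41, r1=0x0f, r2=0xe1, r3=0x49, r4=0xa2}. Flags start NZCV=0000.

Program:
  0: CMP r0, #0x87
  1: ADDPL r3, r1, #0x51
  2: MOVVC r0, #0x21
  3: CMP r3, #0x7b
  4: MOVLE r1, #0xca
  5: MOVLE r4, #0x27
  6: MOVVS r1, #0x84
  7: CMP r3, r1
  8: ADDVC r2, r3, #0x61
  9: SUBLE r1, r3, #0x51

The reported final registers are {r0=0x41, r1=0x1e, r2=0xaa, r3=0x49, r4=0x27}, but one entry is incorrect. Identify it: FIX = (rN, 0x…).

FIX = (r1, 0xca)

[0] flags=1001 → (cmp)
[1] flags=1001 PL?F → skip
[2] flags=1001 VC?F → skip
[3] flags=1000 → (cmp)
[4] flags=1000 LE?T → r1=0xca
[5] flags=1000 LE?T → r4=0x27
[6] flags=1000 VS?F → skip
[7] flags=0000 → (cmp)
[8] flags=0000 VC?T → r2=0xaa
[9] flags=0000 LE?F → skip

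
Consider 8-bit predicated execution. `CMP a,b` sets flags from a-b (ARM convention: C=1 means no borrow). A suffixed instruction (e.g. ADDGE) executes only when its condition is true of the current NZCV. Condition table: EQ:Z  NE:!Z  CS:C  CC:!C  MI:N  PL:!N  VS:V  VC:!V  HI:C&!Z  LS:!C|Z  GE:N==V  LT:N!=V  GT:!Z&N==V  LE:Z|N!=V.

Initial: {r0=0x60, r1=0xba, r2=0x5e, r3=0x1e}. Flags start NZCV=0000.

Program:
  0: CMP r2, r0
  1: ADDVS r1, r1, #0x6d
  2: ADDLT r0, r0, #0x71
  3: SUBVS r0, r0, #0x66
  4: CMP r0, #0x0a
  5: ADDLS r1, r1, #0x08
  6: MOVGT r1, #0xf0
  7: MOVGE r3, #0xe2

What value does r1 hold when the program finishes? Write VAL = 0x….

VAL = 0xba

0: ✓ CMP  NZCV=1000
1: · ADDVS
2: ✓ ADDLT  r0←0xd1
3: · SUBVS
4: ✓ CMP  NZCV=1010
5: · ADDLS
6: · MOVGT
7: · MOVGE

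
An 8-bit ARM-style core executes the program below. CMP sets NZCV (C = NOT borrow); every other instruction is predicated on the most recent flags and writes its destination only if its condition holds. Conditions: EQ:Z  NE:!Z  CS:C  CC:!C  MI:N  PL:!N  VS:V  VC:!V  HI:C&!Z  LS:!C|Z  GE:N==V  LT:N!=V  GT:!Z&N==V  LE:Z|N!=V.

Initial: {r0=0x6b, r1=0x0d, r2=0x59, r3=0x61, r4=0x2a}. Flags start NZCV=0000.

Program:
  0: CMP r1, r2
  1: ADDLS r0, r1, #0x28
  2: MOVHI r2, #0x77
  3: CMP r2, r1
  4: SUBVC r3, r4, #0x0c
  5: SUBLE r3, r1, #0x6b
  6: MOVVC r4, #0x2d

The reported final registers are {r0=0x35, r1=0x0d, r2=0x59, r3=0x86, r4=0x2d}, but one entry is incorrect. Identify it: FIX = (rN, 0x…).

0: ✓ CMP  NZCV=1000
1: ✓ ADDLS  r0←0x35
2: · MOVHI
3: ✓ CMP  NZCV=0010
4: ✓ SUBVC  r3←0x1e
5: · SUBLE
6: ✓ MOVVC  r4←0x2d

FIX = (r3, 0x1e)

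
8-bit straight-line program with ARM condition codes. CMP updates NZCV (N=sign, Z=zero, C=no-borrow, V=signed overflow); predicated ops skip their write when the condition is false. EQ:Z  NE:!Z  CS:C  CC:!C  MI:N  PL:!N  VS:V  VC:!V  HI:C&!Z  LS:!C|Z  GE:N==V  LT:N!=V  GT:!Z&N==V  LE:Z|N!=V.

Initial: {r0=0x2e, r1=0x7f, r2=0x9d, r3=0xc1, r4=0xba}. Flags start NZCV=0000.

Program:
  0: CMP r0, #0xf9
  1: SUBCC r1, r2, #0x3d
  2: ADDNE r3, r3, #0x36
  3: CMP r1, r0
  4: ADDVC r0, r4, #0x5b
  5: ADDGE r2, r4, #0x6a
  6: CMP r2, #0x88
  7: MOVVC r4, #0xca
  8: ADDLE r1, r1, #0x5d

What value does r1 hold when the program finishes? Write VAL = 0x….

VAL = 0x60

0: ✓ CMP  NZCV=0000
1: ✓ SUBCC  r1←0x60
2: ✓ ADDNE  r3←0xf7
3: ✓ CMP  NZCV=0010
4: ✓ ADDVC  r0←0x15
5: ✓ ADDGE  r2←0x24
6: ✓ CMP  NZCV=1001
7: · MOVVC
8: · ADDLE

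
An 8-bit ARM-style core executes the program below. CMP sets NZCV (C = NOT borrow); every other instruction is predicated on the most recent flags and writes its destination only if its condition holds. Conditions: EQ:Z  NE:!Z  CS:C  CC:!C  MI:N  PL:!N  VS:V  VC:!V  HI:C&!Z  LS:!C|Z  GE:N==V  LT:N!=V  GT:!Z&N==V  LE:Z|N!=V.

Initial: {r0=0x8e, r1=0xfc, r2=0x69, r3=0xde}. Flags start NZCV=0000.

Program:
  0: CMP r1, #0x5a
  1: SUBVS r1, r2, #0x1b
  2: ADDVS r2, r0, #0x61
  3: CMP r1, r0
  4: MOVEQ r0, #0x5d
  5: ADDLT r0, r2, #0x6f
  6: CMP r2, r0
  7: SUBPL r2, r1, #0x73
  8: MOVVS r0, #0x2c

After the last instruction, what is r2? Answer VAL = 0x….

[0] flags=1010 → (cmp)
[1] flags=1010 VS?F → skip
[2] flags=1010 VS?F → skip
[3] flags=0010 → (cmp)
[4] flags=0010 EQ?F → skip
[5] flags=0010 LT?F → skip
[6] flags=1001 → (cmp)
[7] flags=1001 PL?F → skip
[8] flags=1001 VS?T → r0=0x2c

VAL = 0x69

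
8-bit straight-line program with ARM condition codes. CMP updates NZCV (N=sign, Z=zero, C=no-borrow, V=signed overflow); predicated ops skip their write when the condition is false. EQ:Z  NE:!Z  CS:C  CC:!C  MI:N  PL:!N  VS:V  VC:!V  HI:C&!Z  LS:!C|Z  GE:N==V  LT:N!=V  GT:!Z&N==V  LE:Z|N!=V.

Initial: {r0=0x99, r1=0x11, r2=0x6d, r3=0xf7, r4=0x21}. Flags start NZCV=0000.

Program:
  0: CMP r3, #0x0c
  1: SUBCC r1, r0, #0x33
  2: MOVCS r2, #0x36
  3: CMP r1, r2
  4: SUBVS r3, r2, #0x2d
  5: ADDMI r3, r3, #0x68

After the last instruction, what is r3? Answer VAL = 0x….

VAL = 0x5f

[0] flags=1010 → (cmp)
[1] flags=1010 CC?F → skip
[2] flags=1010 CS?T → r2=0x36
[3] flags=1000 → (cmp)
[4] flags=1000 VS?F → skip
[5] flags=1000 MI?T → r3=0x5f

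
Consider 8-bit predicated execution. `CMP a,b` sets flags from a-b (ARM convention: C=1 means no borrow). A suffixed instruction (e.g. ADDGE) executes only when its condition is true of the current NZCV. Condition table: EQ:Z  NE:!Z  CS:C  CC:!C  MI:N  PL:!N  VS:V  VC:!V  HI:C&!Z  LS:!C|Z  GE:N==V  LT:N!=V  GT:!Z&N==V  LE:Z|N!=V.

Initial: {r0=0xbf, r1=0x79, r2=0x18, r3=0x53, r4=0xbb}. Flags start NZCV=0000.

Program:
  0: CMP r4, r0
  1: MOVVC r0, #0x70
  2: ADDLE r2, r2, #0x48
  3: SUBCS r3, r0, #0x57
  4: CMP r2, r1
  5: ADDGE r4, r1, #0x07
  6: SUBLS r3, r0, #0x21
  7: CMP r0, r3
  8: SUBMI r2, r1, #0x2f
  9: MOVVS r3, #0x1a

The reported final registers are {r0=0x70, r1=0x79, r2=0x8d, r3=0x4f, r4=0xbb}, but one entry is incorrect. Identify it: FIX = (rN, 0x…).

0: ✓ CMP  NZCV=1000
1: ✓ MOVVC  r0←0x70
2: ✓ ADDLE  r2←0x60
3: · SUBCS
4: ✓ CMP  NZCV=1000
5: · ADDGE
6: ✓ SUBLS  r3←0x4f
7: ✓ CMP  NZCV=0010
8: · SUBMI
9: · MOVVS

FIX = (r2, 0x60)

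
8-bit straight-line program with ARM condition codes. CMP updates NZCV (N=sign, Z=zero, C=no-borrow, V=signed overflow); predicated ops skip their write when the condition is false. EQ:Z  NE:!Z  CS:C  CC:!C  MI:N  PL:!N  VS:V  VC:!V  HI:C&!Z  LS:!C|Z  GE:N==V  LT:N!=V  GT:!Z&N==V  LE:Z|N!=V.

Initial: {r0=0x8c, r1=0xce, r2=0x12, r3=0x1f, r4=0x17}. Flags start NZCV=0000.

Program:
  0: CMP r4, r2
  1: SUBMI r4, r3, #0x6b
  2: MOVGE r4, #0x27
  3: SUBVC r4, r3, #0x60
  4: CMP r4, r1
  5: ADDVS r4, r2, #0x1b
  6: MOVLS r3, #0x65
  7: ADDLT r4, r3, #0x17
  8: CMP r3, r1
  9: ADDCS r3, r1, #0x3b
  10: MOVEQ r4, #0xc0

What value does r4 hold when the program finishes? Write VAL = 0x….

VAL = 0x7c

[0] flags=0010 → (cmp)
[1] flags=0010 MI?F → skip
[2] flags=0010 GE?T → r4=0x27
[3] flags=0010 VC?T → r4=0xbf
[4] flags=1000 → (cmp)
[5] flags=1000 VS?F → skip
[6] flags=1000 LS?T → r3=0x65
[7] flags=1000 LT?T → r4=0x7c
[8] flags=1001 → (cmp)
[9] flags=1001 CS?F → skip
[10] flags=1001 EQ?F → skip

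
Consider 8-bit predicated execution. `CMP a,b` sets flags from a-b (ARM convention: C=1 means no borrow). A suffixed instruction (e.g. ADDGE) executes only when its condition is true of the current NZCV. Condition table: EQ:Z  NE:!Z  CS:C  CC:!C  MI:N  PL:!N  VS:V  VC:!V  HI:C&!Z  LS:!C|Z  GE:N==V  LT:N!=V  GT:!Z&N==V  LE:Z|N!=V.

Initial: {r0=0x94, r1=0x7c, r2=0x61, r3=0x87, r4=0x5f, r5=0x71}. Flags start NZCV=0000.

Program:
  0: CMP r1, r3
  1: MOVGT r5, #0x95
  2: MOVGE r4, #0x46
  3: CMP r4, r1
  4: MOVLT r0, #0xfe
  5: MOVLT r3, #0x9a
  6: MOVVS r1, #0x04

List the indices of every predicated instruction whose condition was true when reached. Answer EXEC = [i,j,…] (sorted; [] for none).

0: ✓ CMP  NZCV=1001
1: ✓ MOVGT  r5←0x95
2: ✓ MOVGE  r4←0x46
3: ✓ CMP  NZCV=1000
4: ✓ MOVLT  r0←0xfe
5: ✓ MOVLT  r3←0x9a
6: · MOVVS

EXEC = [1,2,4,5]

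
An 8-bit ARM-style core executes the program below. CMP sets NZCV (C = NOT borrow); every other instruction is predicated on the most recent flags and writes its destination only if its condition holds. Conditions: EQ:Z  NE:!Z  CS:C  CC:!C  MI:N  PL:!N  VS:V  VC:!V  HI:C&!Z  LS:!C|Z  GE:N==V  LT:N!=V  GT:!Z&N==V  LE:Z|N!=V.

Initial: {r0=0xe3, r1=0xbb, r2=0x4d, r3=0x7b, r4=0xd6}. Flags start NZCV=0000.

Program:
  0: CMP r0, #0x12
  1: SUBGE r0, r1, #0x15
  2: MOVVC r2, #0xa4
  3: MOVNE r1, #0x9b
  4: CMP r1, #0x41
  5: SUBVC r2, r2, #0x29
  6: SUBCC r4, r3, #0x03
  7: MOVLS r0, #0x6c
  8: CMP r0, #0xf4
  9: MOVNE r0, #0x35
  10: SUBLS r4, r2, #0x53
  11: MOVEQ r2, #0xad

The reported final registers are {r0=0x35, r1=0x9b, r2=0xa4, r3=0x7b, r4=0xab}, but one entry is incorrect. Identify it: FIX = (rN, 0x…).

FIX = (r4, 0x51)

[0] flags=1010 → (cmp)
[1] flags=1010 GE?F → skip
[2] flags=1010 VC?T → r2=0xa4
[3] flags=1010 NE?T → r1=0x9b
[4] flags=0011 → (cmp)
[5] flags=0011 VC?F → skip
[6] flags=0011 CC?F → skip
[7] flags=0011 LS?F → skip
[8] flags=1000 → (cmp)
[9] flags=1000 NE?T → r0=0x35
[10] flags=1000 LS?T → r4=0x51
[11] flags=1000 EQ?F → skip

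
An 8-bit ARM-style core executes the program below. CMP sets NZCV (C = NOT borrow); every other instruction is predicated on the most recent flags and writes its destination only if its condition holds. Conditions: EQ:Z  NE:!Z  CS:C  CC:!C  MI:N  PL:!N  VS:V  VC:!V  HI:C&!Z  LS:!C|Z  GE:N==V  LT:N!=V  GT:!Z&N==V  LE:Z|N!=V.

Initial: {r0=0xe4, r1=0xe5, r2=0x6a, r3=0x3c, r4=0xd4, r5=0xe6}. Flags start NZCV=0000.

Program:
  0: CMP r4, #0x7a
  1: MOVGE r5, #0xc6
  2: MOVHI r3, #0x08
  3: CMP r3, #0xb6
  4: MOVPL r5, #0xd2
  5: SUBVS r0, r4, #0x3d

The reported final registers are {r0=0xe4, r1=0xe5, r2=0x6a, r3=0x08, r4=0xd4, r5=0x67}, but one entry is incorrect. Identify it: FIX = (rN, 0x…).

0: ✓ CMP  NZCV=0011
1: · MOVGE
2: ✓ MOVHI  r3←0x08
3: ✓ CMP  NZCV=0000
4: ✓ MOVPL  r5←0xd2
5: · SUBVS

FIX = (r5, 0xd2)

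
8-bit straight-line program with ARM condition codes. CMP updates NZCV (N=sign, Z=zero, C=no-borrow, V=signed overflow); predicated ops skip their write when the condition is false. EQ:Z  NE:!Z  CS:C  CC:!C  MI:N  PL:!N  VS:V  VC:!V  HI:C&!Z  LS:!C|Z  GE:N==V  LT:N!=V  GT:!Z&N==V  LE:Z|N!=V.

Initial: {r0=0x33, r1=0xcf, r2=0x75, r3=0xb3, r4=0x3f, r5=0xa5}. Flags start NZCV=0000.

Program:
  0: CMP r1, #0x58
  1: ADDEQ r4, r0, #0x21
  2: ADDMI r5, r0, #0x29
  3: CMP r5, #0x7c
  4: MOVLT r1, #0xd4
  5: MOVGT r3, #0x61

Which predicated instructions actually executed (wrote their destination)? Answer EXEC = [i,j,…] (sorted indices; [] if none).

EXEC = [4]

[0] flags=0011 → (cmp)
[1] flags=0011 EQ?F → skip
[2] flags=0011 MI?F → skip
[3] flags=0011 → (cmp)
[4] flags=0011 LT?T → r1=0xd4
[5] flags=0011 GT?F → skip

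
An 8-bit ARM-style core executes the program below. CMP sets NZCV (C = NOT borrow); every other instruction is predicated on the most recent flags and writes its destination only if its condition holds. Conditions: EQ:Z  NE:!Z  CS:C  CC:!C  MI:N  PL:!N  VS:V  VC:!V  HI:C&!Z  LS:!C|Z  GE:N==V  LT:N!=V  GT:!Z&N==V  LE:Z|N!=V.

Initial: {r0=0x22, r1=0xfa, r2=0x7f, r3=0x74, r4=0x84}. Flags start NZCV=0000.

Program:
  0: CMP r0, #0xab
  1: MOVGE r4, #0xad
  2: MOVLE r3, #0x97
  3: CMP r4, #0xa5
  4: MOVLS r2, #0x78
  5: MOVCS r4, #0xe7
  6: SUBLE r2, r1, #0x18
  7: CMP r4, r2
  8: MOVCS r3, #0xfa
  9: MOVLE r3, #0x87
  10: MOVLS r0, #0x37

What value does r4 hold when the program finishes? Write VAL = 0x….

0: ✓ CMP  NZCV=0000
1: ✓ MOVGE  r4←0xad
2: · MOVLE
3: ✓ CMP  NZCV=0010
4: · MOVLS
5: ✓ MOVCS  r4←0xe7
6: · SUBLE
7: ✓ CMP  NZCV=0011
8: ✓ MOVCS  r3←0xfa
9: ✓ MOVLE  r3←0x87
10: · MOVLS

VAL = 0xe7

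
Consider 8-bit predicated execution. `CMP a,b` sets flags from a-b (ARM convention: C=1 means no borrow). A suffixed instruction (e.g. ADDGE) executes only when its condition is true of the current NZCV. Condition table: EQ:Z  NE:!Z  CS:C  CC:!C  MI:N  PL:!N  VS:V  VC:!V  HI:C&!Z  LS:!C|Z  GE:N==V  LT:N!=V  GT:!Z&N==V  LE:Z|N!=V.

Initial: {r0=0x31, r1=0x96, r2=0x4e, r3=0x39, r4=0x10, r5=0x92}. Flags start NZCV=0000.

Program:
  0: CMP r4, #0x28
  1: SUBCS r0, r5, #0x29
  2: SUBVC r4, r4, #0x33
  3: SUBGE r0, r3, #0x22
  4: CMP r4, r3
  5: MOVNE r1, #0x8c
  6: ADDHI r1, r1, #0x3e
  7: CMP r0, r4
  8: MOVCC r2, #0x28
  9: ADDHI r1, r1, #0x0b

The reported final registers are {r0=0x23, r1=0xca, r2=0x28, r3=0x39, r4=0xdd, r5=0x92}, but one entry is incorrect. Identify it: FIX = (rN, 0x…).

0: ✓ CMP  NZCV=1000
1: · SUBCS
2: ✓ SUBVC  r4←0xdd
3: · SUBGE
4: ✓ CMP  NZCV=1010
5: ✓ MOVNE  r1←0x8c
6: ✓ ADDHI  r1←0xca
7: ✓ CMP  NZCV=0000
8: ✓ MOVCC  r2←0x28
9: · ADDHI

FIX = (r0, 0x31)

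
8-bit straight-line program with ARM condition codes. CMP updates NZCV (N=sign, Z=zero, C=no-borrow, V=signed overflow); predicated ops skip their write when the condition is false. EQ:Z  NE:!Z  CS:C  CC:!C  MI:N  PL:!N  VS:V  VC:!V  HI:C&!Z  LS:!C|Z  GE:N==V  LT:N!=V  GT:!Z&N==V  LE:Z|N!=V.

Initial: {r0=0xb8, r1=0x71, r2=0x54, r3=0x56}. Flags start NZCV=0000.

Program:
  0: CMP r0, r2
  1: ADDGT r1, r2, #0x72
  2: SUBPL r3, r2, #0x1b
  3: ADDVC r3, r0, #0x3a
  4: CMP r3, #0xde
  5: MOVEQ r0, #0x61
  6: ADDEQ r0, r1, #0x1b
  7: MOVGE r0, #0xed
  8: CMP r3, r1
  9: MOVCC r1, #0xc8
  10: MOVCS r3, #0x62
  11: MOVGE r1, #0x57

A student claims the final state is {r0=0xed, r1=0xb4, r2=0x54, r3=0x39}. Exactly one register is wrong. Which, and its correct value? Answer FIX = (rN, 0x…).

FIX = (r1, 0xc8)

0: ✓ CMP  NZCV=0011
1: · ADDGT
2: ✓ SUBPL  r3←0x39
3: · ADDVC
4: ✓ CMP  NZCV=0000
5: · MOVEQ
6: · ADDEQ
7: ✓ MOVGE  r0←0xed
8: ✓ CMP  NZCV=1000
9: ✓ MOVCC  r1←0xc8
10: · MOVCS
11: · MOVGE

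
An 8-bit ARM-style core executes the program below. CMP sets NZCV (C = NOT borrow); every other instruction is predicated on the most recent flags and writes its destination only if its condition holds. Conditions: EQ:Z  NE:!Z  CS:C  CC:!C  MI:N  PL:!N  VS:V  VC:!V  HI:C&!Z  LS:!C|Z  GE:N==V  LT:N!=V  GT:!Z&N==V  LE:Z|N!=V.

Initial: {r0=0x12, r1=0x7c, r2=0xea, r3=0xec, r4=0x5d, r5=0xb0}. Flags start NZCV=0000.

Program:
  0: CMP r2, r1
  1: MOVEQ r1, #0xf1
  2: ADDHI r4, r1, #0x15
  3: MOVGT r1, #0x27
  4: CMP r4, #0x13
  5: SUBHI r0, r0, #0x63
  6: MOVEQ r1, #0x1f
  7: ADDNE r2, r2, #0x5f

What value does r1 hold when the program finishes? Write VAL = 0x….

VAL = 0x7c

0: ✓ CMP  NZCV=0011
1: · MOVEQ
2: ✓ ADDHI  r4←0x91
3: · MOVGT
4: ✓ CMP  NZCV=0011
5: ✓ SUBHI  r0←0xaf
6: · MOVEQ
7: ✓ ADDNE  r2←0x49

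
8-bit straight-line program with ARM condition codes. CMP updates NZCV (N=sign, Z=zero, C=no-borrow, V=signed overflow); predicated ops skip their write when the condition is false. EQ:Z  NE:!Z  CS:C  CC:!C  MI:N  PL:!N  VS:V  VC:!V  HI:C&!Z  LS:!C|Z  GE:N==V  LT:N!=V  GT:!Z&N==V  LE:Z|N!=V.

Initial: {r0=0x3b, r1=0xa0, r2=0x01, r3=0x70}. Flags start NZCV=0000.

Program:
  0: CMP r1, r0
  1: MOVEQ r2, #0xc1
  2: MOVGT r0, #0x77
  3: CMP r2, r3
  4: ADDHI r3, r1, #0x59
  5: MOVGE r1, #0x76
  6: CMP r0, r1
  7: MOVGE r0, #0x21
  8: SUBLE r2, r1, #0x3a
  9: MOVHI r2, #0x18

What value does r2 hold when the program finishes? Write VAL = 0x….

0: ✓ CMP  NZCV=0011
1: · MOVEQ
2: · MOVGT
3: ✓ CMP  NZCV=1000
4: · ADDHI
5: · MOVGE
6: ✓ CMP  NZCV=1001
7: ✓ MOVGE  r0←0x21
8: · SUBLE
9: · MOVHI

VAL = 0x01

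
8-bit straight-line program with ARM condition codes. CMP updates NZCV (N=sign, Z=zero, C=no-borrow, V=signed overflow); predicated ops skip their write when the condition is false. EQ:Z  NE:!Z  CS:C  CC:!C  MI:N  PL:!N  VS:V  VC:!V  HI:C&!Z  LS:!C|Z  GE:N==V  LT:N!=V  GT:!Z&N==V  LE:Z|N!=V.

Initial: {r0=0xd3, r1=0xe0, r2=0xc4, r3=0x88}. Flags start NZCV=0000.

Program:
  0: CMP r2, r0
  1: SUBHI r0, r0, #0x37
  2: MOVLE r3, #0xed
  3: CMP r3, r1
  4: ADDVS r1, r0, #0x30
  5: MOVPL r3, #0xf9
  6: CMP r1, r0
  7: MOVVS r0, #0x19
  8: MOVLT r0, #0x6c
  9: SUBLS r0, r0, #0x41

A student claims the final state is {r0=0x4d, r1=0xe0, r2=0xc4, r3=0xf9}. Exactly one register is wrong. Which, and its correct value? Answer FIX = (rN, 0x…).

FIX = (r0, 0xd3)

[0] flags=1000 → (cmp)
[1] flags=1000 HI?F → skip
[2] flags=1000 LE?T → r3=0xed
[3] flags=0010 → (cmp)
[4] flags=0010 VS?F → skip
[5] flags=0010 PL?T → r3=0xf9
[6] flags=0010 → (cmp)
[7] flags=0010 VS?F → skip
[8] flags=0010 LT?F → skip
[9] flags=0010 LS?F → skip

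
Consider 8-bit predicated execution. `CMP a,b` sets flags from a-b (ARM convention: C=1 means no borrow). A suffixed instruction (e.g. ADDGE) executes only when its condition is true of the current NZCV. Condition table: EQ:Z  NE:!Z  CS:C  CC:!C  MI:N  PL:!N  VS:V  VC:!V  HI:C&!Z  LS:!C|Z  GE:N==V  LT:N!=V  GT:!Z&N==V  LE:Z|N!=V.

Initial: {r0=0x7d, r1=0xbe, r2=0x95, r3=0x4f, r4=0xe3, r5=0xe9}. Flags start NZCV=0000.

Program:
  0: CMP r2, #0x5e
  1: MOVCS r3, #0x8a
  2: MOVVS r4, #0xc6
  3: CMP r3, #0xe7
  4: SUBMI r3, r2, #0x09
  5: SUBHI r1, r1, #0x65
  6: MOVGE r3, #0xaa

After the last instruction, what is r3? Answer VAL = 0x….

VAL = 0x8c

[0] flags=0011 → (cmp)
[1] flags=0011 CS?T → r3=0x8a
[2] flags=0011 VS?T → r4=0xc6
[3] flags=1000 → (cmp)
[4] flags=1000 MI?T → r3=0x8c
[5] flags=1000 HI?F → skip
[6] flags=1000 GE?F → skip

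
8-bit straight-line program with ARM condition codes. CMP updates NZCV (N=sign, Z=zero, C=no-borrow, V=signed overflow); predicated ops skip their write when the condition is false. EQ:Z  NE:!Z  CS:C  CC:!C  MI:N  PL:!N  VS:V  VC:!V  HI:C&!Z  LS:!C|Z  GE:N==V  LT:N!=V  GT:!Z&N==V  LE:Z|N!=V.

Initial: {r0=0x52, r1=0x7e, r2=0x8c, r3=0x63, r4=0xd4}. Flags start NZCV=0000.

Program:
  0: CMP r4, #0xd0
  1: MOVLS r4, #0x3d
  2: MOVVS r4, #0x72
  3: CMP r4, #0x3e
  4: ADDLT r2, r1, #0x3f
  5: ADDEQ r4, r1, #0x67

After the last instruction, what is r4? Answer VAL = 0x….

VAL = 0xd4

[0] flags=0010 → (cmp)
[1] flags=0010 LS?F → skip
[2] flags=0010 VS?F → skip
[3] flags=1010 → (cmp)
[4] flags=1010 LT?T → r2=0xbd
[5] flags=1010 EQ?F → skip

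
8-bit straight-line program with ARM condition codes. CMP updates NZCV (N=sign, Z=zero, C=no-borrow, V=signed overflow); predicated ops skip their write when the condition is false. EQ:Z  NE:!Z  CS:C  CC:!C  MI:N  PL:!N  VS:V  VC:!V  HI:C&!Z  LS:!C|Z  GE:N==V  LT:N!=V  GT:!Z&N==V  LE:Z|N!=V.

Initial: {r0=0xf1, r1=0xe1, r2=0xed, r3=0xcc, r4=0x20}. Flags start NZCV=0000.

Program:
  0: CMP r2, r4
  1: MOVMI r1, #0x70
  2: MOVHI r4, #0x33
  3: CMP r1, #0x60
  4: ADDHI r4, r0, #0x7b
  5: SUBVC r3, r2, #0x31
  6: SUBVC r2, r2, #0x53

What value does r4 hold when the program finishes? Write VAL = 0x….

0: ✓ CMP  NZCV=1010
1: ✓ MOVMI  r1←0x70
2: ✓ MOVHI  r4←0x33
3: ✓ CMP  NZCV=0010
4: ✓ ADDHI  r4←0x6c
5: ✓ SUBVC  r3←0xbc
6: ✓ SUBVC  r2←0x9a

VAL = 0x6c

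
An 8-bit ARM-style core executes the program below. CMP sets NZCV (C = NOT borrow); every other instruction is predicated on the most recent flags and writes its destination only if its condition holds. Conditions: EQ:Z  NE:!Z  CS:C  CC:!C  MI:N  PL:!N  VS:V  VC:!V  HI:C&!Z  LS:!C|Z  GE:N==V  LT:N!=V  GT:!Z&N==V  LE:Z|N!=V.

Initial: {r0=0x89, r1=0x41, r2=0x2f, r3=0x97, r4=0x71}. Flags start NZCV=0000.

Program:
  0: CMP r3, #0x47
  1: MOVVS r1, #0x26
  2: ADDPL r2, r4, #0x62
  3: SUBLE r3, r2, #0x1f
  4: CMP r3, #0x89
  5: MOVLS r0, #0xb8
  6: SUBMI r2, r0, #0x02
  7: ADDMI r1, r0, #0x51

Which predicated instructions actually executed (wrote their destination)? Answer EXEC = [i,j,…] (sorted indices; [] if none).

EXEC = [1,2,3]

0: ✓ CMP  NZCV=0011
1: ✓ MOVVS  r1←0x26
2: ✓ ADDPL  r2←0xd3
3: ✓ SUBLE  r3←0xb4
4: ✓ CMP  NZCV=0010
5: · MOVLS
6: · SUBMI
7: · ADDMI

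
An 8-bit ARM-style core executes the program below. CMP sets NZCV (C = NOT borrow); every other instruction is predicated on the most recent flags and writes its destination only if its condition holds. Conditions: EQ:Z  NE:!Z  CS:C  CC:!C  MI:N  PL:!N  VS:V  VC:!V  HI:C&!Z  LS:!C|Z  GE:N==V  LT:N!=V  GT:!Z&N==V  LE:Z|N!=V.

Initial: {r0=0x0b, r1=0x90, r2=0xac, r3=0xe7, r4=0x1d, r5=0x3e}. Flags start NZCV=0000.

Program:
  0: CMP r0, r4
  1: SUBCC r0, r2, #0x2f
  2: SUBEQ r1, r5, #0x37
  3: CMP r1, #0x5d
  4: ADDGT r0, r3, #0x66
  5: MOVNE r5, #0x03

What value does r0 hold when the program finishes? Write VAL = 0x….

VAL = 0x7d

0: ✓ CMP  NZCV=1000
1: ✓ SUBCC  r0←0x7d
2: · SUBEQ
3: ✓ CMP  NZCV=0011
4: · ADDGT
5: ✓ MOVNE  r5←0x03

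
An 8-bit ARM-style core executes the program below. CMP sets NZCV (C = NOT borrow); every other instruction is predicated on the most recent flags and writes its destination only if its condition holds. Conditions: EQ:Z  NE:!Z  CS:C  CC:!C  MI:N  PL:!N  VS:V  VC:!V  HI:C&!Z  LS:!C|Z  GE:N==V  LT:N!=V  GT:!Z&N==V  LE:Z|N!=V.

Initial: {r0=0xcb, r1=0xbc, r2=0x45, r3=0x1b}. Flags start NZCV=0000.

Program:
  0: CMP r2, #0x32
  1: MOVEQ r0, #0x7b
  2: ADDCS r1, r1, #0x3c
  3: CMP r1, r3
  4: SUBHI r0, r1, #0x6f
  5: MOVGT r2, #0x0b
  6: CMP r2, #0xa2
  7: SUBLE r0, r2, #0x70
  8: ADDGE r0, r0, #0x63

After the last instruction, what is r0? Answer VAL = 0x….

VAL = 0xec

[0] flags=0010 → (cmp)
[1] flags=0010 EQ?F → skip
[2] flags=0010 CS?T → r1=0xf8
[3] flags=1010 → (cmp)
[4] flags=1010 HI?T → r0=0x89
[5] flags=1010 GT?F → skip
[6] flags=1001 → (cmp)
[7] flags=1001 LE?F → skip
[8] flags=1001 GE?T → r0=0xec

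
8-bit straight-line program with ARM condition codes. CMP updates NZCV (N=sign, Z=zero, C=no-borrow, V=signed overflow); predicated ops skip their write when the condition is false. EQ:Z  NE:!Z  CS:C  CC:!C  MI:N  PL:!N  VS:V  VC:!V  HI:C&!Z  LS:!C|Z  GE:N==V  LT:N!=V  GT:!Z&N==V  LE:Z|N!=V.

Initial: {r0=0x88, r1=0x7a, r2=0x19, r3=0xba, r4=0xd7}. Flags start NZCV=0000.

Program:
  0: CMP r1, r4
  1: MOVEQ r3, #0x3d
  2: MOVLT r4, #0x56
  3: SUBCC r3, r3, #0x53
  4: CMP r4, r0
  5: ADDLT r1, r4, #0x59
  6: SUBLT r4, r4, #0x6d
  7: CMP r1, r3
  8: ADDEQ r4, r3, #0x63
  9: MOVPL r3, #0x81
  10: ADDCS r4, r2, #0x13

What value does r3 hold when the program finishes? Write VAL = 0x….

VAL = 0x81

0: ✓ CMP  NZCV=1001
1: · MOVEQ
2: · MOVLT
3: ✓ SUBCC  r3←0x67
4: ✓ CMP  NZCV=0010
5: · ADDLT
6: · SUBLT
7: ✓ CMP  NZCV=0010
8: · ADDEQ
9: ✓ MOVPL  r3←0x81
10: ✓ ADDCS  r4←0x2c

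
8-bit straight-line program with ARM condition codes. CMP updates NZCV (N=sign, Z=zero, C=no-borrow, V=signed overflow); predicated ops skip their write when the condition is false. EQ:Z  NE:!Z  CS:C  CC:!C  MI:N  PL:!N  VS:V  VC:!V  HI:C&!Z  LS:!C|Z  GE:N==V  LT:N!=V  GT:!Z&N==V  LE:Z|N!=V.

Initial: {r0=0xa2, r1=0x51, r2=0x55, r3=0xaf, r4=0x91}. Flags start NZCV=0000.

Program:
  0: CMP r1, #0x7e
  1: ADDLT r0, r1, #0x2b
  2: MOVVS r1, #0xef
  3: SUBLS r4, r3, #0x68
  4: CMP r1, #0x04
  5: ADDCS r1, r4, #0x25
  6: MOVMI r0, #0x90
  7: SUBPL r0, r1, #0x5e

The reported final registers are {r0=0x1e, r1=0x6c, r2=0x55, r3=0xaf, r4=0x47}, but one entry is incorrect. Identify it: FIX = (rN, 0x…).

[0] flags=1000 → (cmp)
[1] flags=1000 LT?T → r0=0x7c
[2] flags=1000 VS?F → skip
[3] flags=1000 LS?T → r4=0x47
[4] flags=0010 → (cmp)
[5] flags=0010 CS?T → r1=0x6c
[6] flags=0010 MI?F → skip
[7] flags=0010 PL?T → r0=0x0e

FIX = (r0, 0x0e)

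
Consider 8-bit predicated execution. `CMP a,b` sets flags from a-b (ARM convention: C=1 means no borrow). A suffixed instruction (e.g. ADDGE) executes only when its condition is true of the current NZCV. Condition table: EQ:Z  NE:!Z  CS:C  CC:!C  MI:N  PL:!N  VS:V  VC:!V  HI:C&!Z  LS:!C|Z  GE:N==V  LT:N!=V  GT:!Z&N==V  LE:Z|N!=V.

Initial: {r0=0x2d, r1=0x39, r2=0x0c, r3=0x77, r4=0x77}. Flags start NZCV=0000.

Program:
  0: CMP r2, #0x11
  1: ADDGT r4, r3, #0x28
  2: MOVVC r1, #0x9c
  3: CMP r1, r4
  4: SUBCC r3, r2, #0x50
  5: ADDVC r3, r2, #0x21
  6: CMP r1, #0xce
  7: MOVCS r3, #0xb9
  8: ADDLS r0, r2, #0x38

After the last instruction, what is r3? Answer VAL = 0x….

VAL = 0x77

[0] flags=1000 → (cmp)
[1] flags=1000 GT?F → skip
[2] flags=1000 VC?T → r1=0x9c
[3] flags=0011 → (cmp)
[4] flags=0011 CC?F → skip
[5] flags=0011 VC?F → skip
[6] flags=1000 → (cmp)
[7] flags=1000 CS?F → skip
[8] flags=1000 LS?T → r0=0x44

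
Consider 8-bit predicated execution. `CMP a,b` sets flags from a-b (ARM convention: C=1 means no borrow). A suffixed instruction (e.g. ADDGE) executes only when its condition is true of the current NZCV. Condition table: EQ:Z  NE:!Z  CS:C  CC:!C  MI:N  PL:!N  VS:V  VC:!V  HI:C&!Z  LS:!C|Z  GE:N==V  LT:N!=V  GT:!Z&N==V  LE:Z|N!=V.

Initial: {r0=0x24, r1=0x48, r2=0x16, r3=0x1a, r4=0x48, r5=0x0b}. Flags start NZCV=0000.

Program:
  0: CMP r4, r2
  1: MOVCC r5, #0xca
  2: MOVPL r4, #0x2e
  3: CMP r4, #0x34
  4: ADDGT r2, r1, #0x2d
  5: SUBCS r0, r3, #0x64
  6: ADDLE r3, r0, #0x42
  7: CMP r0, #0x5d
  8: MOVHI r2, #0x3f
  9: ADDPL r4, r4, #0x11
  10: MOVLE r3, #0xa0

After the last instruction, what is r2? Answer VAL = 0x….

VAL = 0x16

[0] flags=0010 → (cmp)
[1] flags=0010 CC?F → skip
[2] flags=0010 PL?T → r4=0x2e
[3] flags=1000 → (cmp)
[4] flags=1000 GT?F → skip
[5] flags=1000 CS?F → skip
[6] flags=1000 LE?T → r3=0x66
[7] flags=1000 → (cmp)
[8] flags=1000 HI?F → skip
[9] flags=1000 PL?F → skip
[10] flags=1000 LE?T → r3=0xa0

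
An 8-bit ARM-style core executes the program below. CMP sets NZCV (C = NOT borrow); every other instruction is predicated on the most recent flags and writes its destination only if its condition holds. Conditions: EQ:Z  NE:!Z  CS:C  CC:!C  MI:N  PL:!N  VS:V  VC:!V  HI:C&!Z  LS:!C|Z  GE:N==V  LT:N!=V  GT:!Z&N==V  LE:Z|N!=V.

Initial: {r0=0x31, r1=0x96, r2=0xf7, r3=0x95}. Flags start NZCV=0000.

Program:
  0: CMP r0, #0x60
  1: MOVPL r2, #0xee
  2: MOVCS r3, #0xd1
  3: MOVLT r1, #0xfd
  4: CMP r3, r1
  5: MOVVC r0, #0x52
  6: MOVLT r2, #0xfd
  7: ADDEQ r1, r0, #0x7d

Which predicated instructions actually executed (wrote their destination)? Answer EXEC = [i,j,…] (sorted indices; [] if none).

EXEC = [3,5,6]

0: ✓ CMP  NZCV=1000
1: · MOVPL
2: · MOVCS
3: ✓ MOVLT  r1←0xfd
4: ✓ CMP  NZCV=1000
5: ✓ MOVVC  r0←0x52
6: ✓ MOVLT  r2←0xfd
7: · ADDEQ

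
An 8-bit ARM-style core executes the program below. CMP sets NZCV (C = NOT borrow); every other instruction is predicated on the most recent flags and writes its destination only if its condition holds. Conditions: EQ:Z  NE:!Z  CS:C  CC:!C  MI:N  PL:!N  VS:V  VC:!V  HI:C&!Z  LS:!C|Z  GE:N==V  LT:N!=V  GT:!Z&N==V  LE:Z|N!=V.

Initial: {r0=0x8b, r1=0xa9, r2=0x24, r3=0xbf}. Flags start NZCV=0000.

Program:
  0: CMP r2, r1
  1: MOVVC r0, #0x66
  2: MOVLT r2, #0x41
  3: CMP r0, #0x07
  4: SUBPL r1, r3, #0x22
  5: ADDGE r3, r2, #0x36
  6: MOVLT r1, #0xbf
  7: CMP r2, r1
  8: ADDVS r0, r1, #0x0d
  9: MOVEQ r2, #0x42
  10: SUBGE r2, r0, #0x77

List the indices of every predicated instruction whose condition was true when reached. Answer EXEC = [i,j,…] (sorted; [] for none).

0: ✓ CMP  NZCV=0000
1: ✓ MOVVC  r0←0x66
2: · MOVLT
3: ✓ CMP  NZCV=0010
4: ✓ SUBPL  r1←0x9d
5: ✓ ADDGE  r3←0x5a
6: · MOVLT
7: ✓ CMP  NZCV=1001
8: ✓ ADDVS  r0←0xaa
9: · MOVEQ
10: ✓ SUBGE  r2←0x33

EXEC = [1,4,5,8,10]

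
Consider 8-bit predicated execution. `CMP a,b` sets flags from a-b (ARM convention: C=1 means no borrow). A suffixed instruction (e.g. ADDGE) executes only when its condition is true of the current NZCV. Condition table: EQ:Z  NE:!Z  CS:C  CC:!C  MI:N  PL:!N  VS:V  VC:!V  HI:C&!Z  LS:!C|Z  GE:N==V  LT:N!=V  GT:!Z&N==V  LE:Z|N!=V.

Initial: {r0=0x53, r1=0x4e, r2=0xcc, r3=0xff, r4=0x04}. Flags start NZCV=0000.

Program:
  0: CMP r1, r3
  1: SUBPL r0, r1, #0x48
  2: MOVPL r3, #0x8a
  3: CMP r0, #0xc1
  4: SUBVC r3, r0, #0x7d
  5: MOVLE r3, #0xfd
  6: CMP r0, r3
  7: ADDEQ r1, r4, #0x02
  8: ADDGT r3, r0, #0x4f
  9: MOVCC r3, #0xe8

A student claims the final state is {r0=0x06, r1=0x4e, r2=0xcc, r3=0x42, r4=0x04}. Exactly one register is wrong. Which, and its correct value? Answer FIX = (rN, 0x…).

[0] flags=0000 → (cmp)
[1] flags=0000 PL?T → r0=0x06
[2] flags=0000 PL?T → r3=0x8a
[3] flags=0000 → (cmp)
[4] flags=0000 VC?T → r3=0x89
[5] flags=0000 LE?F → skip
[6] flags=0000 → (cmp)
[7] flags=0000 EQ?F → skip
[8] flags=0000 GT?T → r3=0x55
[9] flags=0000 CC?T → r3=0xe8

FIX = (r3, 0xe8)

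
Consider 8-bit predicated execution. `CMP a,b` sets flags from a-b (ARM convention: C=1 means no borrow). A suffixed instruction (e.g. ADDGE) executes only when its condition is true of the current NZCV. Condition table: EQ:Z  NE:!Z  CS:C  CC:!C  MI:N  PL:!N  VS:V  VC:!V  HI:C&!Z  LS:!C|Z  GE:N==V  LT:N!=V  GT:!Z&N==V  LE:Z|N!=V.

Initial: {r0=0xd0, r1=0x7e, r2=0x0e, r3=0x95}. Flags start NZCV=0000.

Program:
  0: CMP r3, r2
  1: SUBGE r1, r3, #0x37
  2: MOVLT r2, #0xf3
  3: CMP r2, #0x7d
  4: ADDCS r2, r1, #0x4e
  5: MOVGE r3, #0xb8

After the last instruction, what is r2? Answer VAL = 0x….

VAL = 0xcc

0: ✓ CMP  NZCV=1010
1: · SUBGE
2: ✓ MOVLT  r2←0xf3
3: ✓ CMP  NZCV=0011
4: ✓ ADDCS  r2←0xcc
5: · MOVGE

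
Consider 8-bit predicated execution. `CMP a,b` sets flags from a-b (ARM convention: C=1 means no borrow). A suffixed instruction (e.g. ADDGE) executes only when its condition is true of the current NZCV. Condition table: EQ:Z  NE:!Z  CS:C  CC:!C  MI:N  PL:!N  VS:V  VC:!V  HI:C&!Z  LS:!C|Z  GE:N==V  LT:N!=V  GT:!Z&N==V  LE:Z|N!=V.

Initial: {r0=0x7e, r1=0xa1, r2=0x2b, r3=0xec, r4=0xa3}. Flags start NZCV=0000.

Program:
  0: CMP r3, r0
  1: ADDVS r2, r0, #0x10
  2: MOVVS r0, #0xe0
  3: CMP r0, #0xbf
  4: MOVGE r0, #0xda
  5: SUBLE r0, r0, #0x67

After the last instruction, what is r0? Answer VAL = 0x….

0: ✓ CMP  NZCV=0011
1: ✓ ADDVS  r2←0x8e
2: ✓ MOVVS  r0←0xe0
3: ✓ CMP  NZCV=0010
4: ✓ MOVGE  r0←0xda
5: · SUBLE

VAL = 0xda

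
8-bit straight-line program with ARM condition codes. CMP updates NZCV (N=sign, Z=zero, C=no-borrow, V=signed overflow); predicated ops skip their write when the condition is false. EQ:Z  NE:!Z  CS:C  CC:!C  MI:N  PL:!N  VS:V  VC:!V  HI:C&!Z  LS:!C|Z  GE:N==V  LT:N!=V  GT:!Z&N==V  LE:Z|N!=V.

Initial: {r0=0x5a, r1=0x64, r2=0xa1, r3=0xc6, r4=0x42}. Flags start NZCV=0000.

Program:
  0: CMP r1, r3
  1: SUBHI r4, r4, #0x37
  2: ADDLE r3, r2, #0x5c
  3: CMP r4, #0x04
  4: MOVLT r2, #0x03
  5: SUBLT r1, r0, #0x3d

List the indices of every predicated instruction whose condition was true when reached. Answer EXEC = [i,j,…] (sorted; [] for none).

[0] flags=1001 → (cmp)
[1] flags=1001 HI?F → skip
[2] flags=1001 LE?F → skip
[3] flags=0010 → (cmp)
[4] flags=0010 LT?F → skip
[5] flags=0010 LT?F → skip

EXEC = []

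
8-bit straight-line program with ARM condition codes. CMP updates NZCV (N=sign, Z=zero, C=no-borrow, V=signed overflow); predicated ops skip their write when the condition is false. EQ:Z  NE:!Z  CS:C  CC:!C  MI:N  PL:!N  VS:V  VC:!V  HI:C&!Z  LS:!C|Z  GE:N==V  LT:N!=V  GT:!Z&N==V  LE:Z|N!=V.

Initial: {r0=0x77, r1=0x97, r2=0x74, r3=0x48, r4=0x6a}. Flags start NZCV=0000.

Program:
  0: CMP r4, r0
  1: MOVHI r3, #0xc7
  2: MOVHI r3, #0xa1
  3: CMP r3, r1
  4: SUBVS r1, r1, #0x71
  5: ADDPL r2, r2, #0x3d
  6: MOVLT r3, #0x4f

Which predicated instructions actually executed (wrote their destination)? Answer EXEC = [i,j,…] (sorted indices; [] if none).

EXEC = [4]

[0] flags=1000 → (cmp)
[1] flags=1000 HI?F → skip
[2] flags=1000 HI?F → skip
[3] flags=1001 → (cmp)
[4] flags=1001 VS?T → r1=0x26
[5] flags=1001 PL?F → skip
[6] flags=1001 LT?F → skip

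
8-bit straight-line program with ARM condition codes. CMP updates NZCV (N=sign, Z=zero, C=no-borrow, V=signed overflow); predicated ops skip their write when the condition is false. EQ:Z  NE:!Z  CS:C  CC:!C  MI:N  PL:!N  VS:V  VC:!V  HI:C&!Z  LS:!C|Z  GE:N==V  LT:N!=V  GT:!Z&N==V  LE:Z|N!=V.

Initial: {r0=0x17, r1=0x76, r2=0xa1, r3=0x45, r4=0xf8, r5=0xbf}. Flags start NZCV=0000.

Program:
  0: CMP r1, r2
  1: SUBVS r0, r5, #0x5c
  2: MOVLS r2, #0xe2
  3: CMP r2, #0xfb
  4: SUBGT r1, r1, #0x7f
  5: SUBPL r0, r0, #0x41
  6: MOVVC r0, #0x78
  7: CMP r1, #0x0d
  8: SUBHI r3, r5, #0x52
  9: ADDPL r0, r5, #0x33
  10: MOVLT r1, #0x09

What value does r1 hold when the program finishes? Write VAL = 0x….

0: ✓ CMP  NZCV=1001
1: ✓ SUBVS  r0←0x63
2: ✓ MOVLS  r2←0xe2
3: ✓ CMP  NZCV=1000
4: · SUBGT
5: · SUBPL
6: ✓ MOVVC  r0←0x78
7: ✓ CMP  NZCV=0010
8: ✓ SUBHI  r3←0x6d
9: ✓ ADDPL  r0←0xf2
10: · MOVLT

VAL = 0x76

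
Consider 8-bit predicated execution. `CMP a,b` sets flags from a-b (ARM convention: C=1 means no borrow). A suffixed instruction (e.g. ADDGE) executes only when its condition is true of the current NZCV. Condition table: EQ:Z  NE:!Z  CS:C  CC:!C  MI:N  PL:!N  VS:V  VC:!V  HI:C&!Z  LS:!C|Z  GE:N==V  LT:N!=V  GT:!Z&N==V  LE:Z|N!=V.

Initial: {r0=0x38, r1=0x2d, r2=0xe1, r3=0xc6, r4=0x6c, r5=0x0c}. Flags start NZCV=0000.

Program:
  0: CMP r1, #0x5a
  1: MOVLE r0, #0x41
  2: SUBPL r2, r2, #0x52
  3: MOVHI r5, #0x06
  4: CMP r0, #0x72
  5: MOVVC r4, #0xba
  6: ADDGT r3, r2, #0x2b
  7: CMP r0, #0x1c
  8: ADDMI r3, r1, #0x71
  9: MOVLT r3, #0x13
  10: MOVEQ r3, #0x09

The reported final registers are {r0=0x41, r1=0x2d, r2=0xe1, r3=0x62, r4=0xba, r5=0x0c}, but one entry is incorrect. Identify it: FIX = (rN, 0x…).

0: ✓ CMP  NZCV=1000
1: ✓ MOVLE  r0←0x41
2: · SUBPL
3: · MOVHI
4: ✓ CMP  NZCV=1000
5: ✓ MOVVC  r4←0xba
6: · ADDGT
7: ✓ CMP  NZCV=0010
8: · ADDMI
9: · MOVLT
10: · MOVEQ

FIX = (r3, 0xc6)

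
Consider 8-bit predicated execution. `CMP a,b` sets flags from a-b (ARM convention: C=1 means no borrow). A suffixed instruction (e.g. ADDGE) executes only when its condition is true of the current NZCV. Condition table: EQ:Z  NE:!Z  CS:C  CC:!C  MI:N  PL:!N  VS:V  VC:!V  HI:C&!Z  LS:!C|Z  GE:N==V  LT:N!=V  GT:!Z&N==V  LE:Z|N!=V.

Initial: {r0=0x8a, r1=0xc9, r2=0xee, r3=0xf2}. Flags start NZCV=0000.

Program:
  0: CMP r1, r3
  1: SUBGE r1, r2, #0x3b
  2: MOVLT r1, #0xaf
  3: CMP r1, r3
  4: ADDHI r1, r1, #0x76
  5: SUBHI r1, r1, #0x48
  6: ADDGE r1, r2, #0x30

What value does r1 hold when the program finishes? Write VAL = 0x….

[0] flags=1000 → (cmp)
[1] flags=1000 GE?F → skip
[2] flags=1000 LT?T → r1=0xaf
[3] flags=1000 → (cmp)
[4] flags=1000 HI?F → skip
[5] flags=1000 HI?F → skip
[6] flags=1000 GE?F → skip

VAL = 0xaf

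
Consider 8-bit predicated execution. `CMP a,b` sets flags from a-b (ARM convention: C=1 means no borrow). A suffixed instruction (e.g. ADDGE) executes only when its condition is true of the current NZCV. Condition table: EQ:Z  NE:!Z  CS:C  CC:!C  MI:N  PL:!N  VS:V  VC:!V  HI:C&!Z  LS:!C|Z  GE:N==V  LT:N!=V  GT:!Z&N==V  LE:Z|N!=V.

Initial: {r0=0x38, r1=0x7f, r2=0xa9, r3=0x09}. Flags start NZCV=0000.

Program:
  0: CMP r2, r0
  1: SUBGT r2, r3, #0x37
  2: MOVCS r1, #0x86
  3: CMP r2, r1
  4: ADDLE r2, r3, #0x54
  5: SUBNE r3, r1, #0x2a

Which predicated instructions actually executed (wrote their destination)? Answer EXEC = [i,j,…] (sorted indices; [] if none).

[0] flags=0011 → (cmp)
[1] flags=0011 GT?F → skip
[2] flags=0011 CS?T → r1=0x86
[3] flags=0010 → (cmp)
[4] flags=0010 LE?F → skip
[5] flags=0010 NE?T → r3=0x5c

EXEC = [2,5]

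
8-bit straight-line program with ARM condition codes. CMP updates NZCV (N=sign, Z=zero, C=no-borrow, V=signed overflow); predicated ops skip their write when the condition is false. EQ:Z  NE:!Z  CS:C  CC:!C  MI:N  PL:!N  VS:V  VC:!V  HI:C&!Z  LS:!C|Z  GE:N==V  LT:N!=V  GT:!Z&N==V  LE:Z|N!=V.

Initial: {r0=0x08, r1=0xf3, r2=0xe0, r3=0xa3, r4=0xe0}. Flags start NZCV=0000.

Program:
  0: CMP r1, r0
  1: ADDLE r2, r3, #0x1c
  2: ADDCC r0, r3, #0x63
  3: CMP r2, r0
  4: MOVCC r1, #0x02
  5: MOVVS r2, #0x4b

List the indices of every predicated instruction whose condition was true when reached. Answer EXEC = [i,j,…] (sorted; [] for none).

EXEC = [1]

0: ✓ CMP  NZCV=1010
1: ✓ ADDLE  r2←0xbf
2: · ADDCC
3: ✓ CMP  NZCV=1010
4: · MOVCC
5: · MOVVS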